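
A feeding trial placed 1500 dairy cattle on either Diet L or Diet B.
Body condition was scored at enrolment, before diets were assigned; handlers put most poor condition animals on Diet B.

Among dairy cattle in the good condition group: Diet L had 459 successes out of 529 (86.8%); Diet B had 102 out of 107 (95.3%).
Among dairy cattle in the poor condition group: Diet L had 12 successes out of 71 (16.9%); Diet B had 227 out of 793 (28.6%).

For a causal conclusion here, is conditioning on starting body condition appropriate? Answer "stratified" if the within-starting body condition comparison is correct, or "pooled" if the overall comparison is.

Diet B is higher inside every starting body condition stratum but Diet L is higher in aggregate. Whether to stratify depends on how starting body condition relates to the diet.
Starting body condition is set before the diet has any effect — it is not caused by the diet — and it independently drives the outcome. That makes it a confounder, so the causal comparison is within starting body condition levels.
Within each level — good condition: 86.8% vs 95.3%; poor condition: 16.9% vs 28.6% — Diet B is higher every time.

stratified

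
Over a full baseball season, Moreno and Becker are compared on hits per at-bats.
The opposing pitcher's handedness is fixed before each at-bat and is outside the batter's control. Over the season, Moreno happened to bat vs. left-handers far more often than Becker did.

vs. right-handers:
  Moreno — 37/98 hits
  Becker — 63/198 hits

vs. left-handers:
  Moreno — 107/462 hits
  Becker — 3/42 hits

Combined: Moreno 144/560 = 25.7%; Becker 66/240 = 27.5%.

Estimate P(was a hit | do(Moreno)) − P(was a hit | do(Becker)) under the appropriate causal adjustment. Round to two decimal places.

Nothing the player does changes pitcher handedness; the imbalance is an allocation artefact. With pitcher handedness also predicting the outcome, the pooled figure is confounded, and the within-stratum comparison is the causal one.
Adjusting over the population distribution of pitcher handedness: 0.370·(0.378−0.318) + 0.630·(0.232−0.071) = +0.123.

+0.12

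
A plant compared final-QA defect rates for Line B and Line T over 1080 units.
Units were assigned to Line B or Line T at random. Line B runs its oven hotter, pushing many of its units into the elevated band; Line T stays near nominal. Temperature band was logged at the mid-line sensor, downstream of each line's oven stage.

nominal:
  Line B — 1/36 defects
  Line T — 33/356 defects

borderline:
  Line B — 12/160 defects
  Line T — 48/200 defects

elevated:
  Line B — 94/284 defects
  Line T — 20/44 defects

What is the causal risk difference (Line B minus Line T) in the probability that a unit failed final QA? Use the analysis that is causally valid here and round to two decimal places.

+0.05

Line B is lower inside every in-process temperature band stratum but Line T is lower in aggregate. Whether to stratify depends on how in-process temperature band relates to the line.
In-process temperature band is downstream of the line. One should not condition on a consequence of treatment, so the overall rates are the right comparison.
The causal difference is the pooled difference: 0.223 − 0.168 = +0.055.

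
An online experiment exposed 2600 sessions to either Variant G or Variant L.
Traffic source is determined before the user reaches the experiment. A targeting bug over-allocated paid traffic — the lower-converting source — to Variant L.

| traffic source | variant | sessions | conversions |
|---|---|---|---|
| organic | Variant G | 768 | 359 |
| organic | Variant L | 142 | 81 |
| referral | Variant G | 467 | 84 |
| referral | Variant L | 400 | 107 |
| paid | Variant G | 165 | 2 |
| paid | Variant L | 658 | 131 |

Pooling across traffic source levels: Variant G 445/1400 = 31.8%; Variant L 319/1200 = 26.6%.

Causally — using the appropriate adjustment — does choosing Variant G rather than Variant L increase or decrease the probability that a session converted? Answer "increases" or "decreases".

decreases

The traffic source-specific comparison favours Variant L throughout, but the pooled figures favour Variant G. The question is whether to condition on traffic source.
The imbalance in traffic source arose from how sessions were allocated, not from anything the variant did; and traffic source independently affects the outcome. The pooled gap is confounded — condition on traffic source.
Within each level — organic: 46.7% vs 57.0%; referral: 18.0% vs 26.8%; paid: 1.2% vs 19.9% — Variant L is higher every time.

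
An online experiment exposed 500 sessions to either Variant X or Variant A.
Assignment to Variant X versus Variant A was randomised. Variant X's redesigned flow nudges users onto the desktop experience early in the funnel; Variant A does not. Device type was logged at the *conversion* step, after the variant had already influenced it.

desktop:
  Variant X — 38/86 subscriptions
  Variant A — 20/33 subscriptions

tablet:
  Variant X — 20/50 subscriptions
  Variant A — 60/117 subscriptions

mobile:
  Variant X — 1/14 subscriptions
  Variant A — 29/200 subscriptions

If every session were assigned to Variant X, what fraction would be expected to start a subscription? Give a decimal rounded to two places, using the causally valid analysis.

The distribution of device type is itself part of what the variant does — it is an intermediate outcome. Holding it fixed would remove that part of the effect; the total effect is the pooled difference.
So P(outcome | do(Variant X)) is just the pooled rate for Variant X: 59/150 = 0.393.

0.39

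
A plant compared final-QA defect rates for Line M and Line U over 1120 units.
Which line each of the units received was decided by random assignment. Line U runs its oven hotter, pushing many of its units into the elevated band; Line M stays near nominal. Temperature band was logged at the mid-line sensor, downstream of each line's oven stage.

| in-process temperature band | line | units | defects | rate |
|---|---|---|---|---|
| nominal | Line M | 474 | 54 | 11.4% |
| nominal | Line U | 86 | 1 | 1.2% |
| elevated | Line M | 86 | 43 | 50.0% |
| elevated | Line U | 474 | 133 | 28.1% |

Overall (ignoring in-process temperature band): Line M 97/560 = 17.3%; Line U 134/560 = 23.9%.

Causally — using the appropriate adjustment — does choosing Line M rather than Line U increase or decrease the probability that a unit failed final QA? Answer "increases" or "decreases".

decreases

In-process temperature band is recorded after the line and is itself shifted by it — it sits on the causal path from line to outcome. Conditioning on a mediator would strip out part of the effect we want; the pooled comparison gives the total causal effect.
Pooled: Line M 17.3% vs Line U 23.9%; Line M is lower overall.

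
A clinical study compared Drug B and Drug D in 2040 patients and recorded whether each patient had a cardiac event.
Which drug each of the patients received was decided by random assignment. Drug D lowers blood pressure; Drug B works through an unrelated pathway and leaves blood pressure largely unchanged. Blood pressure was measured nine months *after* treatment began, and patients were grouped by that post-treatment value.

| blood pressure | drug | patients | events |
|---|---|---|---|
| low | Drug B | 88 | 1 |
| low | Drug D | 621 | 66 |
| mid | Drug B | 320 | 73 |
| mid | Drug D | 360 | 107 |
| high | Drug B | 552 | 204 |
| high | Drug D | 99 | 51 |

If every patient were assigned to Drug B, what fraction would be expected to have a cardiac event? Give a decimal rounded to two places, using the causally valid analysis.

0.29

Because the drug influences blood pressure, blood pressure is a post-treatment mediator, not a confounder. Stratifying on it would bias the estimate; the causal effect is the crude pooled difference.
So P(outcome | do(Drug B)) is just the pooled rate for Drug B: 278/960 = 0.290.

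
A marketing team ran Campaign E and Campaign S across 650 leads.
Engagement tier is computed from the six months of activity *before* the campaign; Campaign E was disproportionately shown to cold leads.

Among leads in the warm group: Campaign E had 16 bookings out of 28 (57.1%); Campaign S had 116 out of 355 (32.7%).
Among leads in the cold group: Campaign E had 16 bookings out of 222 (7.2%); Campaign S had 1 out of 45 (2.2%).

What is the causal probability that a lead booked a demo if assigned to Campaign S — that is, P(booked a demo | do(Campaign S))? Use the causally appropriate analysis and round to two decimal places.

0.20

Engagement tier satisfies the back-door criterion: it is not a descendant of the campaign, and it blocks the spurious path from campaign to outcome. Adjusting for it (i.e., using the within-engagement tier rates) gives the causal effect.
Standardising Campaign S to the population engagement tier mix: 0.589·116/355 + 0.411·1/45 = 0.202.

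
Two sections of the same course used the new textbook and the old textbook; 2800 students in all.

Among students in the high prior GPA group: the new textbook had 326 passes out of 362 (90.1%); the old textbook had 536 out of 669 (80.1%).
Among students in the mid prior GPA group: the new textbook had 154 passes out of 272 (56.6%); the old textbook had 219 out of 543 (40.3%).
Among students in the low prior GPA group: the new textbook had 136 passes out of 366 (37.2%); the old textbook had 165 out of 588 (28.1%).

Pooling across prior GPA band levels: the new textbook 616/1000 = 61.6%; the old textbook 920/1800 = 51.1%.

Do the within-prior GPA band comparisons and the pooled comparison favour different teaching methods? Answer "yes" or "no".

no

Within each prior GPA band level (high prior GPA 90.1% vs 80.1%; mid prior GPA 56.6% vs 40.3%; low prior GPA 37.2% vs 28.1%), the new textbook has the higher rate every time. Pooled: 61.6% vs 51.1% — the new textbook has the higher rate overall. They agree.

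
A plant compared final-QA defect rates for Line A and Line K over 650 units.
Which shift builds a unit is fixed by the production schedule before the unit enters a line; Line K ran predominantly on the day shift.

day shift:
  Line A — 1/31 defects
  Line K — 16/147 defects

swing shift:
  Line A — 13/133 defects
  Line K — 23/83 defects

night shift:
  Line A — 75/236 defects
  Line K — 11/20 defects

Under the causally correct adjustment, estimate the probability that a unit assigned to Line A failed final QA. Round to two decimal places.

0.17

The imbalance in shift arose from how units were allocated, not from anything the line did; and shift independently affects the outcome. The pooled gap is confounded — condition on shift.
Standardising Line A to the population shift mix: 0.274·1/31 + 0.332·13/133 + 0.394·75/236 = 0.166.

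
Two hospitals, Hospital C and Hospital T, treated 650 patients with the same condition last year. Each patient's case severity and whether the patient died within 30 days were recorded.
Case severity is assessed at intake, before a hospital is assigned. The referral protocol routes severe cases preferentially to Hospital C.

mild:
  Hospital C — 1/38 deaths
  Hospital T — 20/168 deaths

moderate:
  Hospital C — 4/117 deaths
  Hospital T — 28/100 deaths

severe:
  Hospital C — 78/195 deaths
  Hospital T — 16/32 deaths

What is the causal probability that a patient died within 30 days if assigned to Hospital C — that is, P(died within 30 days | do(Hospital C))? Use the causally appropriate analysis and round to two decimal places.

0.16

The case severity-specific comparison favours Hospital C throughout, but the pooled figures favour Hospital T. The question is whether to condition on case severity.
Here case severity is a common cause — it drives both which hospital a case falls under and the outcome. The crude comparison mixes populations; the stratum-specific rates are the causally relevant ones.
Standardising Hospital C to the population case severity mix: 0.317·1/38 + 0.334·4/117 + 0.349·78/195 = 0.159.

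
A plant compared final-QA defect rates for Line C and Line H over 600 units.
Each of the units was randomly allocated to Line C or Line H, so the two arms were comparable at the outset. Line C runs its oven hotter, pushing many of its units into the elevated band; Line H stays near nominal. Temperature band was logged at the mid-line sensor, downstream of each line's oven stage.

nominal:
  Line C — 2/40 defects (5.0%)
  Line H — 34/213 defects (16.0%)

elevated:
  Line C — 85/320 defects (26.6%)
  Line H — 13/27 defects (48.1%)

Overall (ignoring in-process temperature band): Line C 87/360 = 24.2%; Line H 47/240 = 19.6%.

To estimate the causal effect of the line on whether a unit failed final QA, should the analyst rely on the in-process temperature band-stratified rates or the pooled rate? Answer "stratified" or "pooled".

pooled

The in-process temperature band-specific comparison favours Line C throughout, but the pooled figures favour Line H. The question is whether to condition on in-process temperature band.
In-process temperature band is downstream of the line. One should not condition on a consequence of treatment, so the overall rates are the right comparison.
Pooled: Line C 24.2% vs Line H 19.6%; Line H is lower overall.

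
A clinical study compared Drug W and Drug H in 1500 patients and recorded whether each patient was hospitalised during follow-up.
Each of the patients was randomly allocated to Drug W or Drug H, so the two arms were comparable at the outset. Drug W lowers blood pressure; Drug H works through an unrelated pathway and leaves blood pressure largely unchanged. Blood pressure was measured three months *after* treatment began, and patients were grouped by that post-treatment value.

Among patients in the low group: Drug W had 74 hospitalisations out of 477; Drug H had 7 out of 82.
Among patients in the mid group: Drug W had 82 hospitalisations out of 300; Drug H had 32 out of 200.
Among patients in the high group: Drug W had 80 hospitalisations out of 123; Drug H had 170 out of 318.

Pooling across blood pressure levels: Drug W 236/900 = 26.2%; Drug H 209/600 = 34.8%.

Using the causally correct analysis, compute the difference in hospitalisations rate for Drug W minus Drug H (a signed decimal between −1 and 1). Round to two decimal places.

Because the drug influences blood pressure, blood pressure is a post-treatment mediator, not a confounder. Stratifying on it would bias the estimate; the causal effect is the crude pooled difference.
The causal difference is the pooled difference: 0.262 − 0.348 = -0.086.

-0.09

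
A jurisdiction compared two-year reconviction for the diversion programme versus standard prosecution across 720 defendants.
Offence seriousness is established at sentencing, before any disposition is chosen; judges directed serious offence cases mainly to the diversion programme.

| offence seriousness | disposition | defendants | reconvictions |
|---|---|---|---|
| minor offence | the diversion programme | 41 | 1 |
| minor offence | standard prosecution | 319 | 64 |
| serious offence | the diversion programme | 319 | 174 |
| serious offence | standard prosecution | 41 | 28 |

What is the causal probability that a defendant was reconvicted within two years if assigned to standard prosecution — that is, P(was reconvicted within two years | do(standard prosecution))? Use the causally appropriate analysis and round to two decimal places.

Since offence seriousness is a pre-existing factor (not a product of the disposition) and it affects the outcome on its own, it is a confounder. The stratified rates, not the pooled rate, identify the causal effect.
Standardising standard prosecution to the population offence seriousness mix: 0.500·64/319 + 0.500·28/41 = 0.442.

0.44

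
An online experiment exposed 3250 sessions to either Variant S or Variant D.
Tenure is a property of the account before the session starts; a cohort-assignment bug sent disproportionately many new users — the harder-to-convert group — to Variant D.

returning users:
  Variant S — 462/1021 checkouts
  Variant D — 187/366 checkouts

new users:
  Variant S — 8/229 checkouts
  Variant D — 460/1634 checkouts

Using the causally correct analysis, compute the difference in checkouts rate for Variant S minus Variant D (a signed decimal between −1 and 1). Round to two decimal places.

-0.17

Variant D is higher inside every user tenure stratum but Variant S is higher in aggregate. Whether to stratify depends on how user tenure relates to the variant.
User tenure differs across variants for reasons unrelated to any effect of the variant itself, and it separately predicts the outcome — a classic confounder. We must compare within user tenure levels.
Adjusting over the population distribution of user tenure: 0.427·(0.452−0.511) + 0.573·(0.035−0.282) = -0.166.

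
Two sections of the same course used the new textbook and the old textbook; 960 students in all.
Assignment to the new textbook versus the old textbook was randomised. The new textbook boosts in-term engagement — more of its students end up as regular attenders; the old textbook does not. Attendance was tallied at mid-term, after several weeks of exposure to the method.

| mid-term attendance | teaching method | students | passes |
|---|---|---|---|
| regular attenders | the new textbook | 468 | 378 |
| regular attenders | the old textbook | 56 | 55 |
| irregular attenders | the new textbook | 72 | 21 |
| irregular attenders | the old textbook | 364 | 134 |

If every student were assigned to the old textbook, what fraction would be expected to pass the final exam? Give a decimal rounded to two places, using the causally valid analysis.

0.45

Within every mid-term attendance level the old textbook has the higher rate, yet pooled the new textbook does — Simpson's reversal.
Mid-term attendance here is a post-treatment variable shaped by the teaching method; conditioning on it would introduce bias rather than remove it. The overall comparison is the causal one.
So P(outcome | do(the old textbook)) is just the pooled rate for the old textbook: 189/420 = 0.450.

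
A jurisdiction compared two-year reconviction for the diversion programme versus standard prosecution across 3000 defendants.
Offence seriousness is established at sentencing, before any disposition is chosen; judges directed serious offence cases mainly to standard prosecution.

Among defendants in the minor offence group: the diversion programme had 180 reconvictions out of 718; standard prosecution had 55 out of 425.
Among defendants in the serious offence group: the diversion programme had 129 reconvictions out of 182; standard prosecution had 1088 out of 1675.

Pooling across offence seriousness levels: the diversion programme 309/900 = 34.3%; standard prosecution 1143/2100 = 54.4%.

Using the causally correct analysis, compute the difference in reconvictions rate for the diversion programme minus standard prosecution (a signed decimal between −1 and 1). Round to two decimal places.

+0.08

Offence seriousness is set before the disposition has any effect — it is not caused by the disposition — and it independently drives the outcome. That makes it a confounder, so the causal comparison is within offence seriousness levels.
Adjusting over the population distribution of offence seriousness: 0.381·(0.251−0.129) + 0.619·(0.709−0.650) = +0.083.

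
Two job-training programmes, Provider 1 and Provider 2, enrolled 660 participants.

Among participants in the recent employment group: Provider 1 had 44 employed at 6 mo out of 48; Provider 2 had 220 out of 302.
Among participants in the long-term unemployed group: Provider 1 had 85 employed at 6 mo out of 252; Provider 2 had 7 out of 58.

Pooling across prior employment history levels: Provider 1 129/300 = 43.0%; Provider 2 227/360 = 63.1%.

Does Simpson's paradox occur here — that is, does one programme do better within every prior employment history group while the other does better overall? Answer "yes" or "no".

yes

Within each prior employment history level (recent employment 91.7% vs 72.8%; long-term unemployed 33.7% vs 12.1%), Provider 1 has the higher rate every time. Pooled: 43.0% vs 63.1% — Provider 2 has the higher rate overall. The two comparisons disagree.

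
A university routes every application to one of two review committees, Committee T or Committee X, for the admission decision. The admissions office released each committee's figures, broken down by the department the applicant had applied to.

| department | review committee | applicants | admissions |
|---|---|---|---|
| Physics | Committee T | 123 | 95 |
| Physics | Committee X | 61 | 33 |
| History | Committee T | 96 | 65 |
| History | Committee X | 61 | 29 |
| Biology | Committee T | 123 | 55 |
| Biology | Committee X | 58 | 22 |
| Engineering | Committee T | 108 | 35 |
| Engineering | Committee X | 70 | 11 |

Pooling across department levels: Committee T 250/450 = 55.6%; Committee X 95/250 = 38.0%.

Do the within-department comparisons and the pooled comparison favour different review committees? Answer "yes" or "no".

no

Within each department level (Physics 77.2% vs 54.1%; History 67.7% vs 47.5%; Biology 44.7% vs 37.9%; Engineering 32.4% vs 15.7%), Committee T has the higher rate every time. Pooled: 55.6% vs 38.0% — Committee T has the higher rate overall. They agree.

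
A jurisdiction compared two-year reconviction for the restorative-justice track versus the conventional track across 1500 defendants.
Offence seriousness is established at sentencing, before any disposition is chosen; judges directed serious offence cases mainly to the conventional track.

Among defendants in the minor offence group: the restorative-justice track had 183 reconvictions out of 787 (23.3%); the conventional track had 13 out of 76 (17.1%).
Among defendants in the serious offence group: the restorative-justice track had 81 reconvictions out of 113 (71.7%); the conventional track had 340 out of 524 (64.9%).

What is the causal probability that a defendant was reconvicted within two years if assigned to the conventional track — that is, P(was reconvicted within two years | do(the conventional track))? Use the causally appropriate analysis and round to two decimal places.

0.37

Offence seriousness satisfies the back-door criterion: it is not a descendant of the disposition, and it blocks the spurious path from disposition to outcome. Adjusting for it (i.e., using the within-offence seriousness rates) gives the causal effect.
Standardising the conventional track to the population offence seriousness mix: 0.575·13/76 + 0.425·340/524 = 0.374.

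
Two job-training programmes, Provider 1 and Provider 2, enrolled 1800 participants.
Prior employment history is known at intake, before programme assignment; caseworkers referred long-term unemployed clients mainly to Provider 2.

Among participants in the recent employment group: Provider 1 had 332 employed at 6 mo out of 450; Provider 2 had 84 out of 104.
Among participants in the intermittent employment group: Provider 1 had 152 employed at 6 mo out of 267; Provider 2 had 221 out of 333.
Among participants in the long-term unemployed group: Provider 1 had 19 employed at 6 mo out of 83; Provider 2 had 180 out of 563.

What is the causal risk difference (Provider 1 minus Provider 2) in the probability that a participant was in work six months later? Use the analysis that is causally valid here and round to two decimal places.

-0.09

Nothing the programme does changes prior employment history; the imbalance is an allocation artefact. With prior employment history also predicting the outcome, the pooled figure is confounded, and the within-stratum comparison is the causal one.
Adjusting over the population distribution of prior employment history: 0.308·(0.738−0.808) + 0.333·(0.569−0.664) + 0.359·(0.229−0.320) = -0.086.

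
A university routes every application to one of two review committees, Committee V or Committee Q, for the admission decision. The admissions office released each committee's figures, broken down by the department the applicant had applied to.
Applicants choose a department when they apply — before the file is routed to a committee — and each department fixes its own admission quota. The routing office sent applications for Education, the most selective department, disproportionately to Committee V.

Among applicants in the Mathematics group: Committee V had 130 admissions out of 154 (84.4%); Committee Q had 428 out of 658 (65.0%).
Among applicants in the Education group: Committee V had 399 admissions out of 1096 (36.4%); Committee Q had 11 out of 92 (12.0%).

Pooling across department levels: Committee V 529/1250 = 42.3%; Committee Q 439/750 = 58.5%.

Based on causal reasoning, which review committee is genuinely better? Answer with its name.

Since department is a pre-existing factor (not a product of the review committee) and it affects the outcome on its own, it is a confounder. The stratified rates, not the pooled rate, identify the causal effect.
Within each level — Mathematics: 84.4% vs 65.0%; Education: 36.4% vs 12.0% — Committee V is higher every time.

Committee V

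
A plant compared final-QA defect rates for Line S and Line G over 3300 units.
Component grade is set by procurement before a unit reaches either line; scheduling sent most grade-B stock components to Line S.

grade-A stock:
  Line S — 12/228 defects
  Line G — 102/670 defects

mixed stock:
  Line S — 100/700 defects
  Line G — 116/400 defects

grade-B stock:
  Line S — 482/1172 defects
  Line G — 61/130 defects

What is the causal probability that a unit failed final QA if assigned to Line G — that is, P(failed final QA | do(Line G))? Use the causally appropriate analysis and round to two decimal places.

0.32

The stratified and pooled comparisons disagree (Line S wins within each component grade; Line G wins overall), so the answer turns on the causal role of component grade.
Here component grade is a common cause — it drives both which line a case falls under and the outcome. The crude comparison mixes populations; the stratum-specific rates are the causally relevant ones.
Standardising Line G to the population component grade mix: 0.272·102/670 + 0.333·116/400 + 0.395·61/130 = 0.323.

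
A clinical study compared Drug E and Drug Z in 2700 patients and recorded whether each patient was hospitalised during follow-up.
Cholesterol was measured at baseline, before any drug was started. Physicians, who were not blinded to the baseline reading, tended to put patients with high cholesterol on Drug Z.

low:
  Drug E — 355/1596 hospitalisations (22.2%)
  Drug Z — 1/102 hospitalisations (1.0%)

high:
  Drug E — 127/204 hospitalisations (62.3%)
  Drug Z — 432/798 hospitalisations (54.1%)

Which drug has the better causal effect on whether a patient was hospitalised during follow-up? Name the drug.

Drug Z

The imbalance in cholesterol arose from how patients were allocated, not from anything the drug did; and cholesterol independently affects the outcome. The pooled gap is confounded — condition on cholesterol.
Within each level — low: 22.2% vs 1.0%; high: 62.3% vs 54.1% — Drug Z is lower every time.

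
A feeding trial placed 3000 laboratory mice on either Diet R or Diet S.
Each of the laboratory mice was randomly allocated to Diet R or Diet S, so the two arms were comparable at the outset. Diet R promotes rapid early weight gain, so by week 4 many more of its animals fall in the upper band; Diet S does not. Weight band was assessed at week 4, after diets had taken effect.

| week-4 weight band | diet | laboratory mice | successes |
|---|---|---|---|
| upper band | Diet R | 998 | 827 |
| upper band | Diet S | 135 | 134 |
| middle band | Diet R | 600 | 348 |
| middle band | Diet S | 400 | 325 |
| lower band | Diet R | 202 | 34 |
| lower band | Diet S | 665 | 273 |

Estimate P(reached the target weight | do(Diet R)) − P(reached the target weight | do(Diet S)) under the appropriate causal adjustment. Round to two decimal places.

Week-4 weight band lies on the pathway diet → week-4 weight band → outcome, so adjusting for it blocks the indirect effect. For the total causal effect of diet, use the unadjusted pooled rates.
The causal difference is the pooled difference: 0.672 − 0.610 = +0.062.

+0.06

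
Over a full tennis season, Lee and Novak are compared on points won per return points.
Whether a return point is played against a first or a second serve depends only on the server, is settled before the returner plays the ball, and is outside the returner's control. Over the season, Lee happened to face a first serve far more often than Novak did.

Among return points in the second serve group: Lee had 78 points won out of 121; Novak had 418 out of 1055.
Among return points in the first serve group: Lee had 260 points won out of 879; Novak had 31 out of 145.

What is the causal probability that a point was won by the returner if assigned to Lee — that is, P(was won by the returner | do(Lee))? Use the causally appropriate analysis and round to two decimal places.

The stratified and pooled comparisons disagree (Lee wins within each serve type; Novak wins overall), so the answer turns on the causal role of serve type.
Nothing the player does changes serve type; the imbalance is an allocation artefact. With serve type also predicting the outcome, the pooled figure is confounded, and the within-stratum comparison is the causal one.
Standardising Lee to the population serve type mix: 0.535·78/121 + 0.465·260/879 = 0.482.

0.48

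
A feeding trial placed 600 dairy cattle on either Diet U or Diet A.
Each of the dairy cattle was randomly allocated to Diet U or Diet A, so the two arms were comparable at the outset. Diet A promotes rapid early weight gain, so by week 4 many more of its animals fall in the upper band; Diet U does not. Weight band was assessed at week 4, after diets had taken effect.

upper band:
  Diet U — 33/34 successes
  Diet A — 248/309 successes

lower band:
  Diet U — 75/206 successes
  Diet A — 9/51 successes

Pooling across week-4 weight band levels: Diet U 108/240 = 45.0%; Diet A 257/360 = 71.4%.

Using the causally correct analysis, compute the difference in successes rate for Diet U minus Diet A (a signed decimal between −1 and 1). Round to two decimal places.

-0.26

The week-4 weight band-specific comparison favours Diet U throughout, but the pooled figures favour Diet A. The question is whether to condition on week-4 weight band.
Week-4 weight band here is a post-treatment variable shaped by the diet; conditioning on it would introduce bias rather than remove it. The overall comparison is the causal one.
The causal difference is the pooled difference: 0.450 − 0.714 = -0.264.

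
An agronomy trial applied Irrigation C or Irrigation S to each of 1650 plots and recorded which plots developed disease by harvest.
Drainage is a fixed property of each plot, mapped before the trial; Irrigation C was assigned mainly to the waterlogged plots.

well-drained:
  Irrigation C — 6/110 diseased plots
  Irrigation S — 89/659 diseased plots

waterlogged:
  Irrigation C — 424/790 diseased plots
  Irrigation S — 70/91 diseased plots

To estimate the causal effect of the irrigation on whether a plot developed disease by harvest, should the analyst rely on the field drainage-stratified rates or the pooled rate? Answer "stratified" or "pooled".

Field drainage is set before the irrigation has any effect — it is not caused by the irrigation — and it independently drives the outcome. That makes it a confounder, so the causal comparison is within field drainage levels.
Within each level — well-drained: 5.5% vs 13.5%; waterlogged: 53.7% vs 76.9% — Irrigation C is lower every time.

stratified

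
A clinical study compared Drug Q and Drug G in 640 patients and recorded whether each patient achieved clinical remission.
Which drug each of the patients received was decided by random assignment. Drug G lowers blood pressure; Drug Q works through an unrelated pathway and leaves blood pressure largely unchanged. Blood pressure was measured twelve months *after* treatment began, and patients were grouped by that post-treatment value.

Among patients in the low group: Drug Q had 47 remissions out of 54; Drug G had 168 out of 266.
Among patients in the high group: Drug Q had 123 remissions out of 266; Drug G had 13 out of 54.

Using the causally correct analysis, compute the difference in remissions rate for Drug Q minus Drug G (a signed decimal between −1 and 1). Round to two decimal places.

-0.03

Within every blood pressure level Drug Q has the higher rate, yet pooled Drug G does — Simpson's reversal.
Because the drug influences blood pressure, blood pressure is a post-treatment mediator, not a confounder. Stratifying on it would bias the estimate; the causal effect is the crude pooled difference.
The causal difference is the pooled difference: 0.531 − 0.566 = -0.034.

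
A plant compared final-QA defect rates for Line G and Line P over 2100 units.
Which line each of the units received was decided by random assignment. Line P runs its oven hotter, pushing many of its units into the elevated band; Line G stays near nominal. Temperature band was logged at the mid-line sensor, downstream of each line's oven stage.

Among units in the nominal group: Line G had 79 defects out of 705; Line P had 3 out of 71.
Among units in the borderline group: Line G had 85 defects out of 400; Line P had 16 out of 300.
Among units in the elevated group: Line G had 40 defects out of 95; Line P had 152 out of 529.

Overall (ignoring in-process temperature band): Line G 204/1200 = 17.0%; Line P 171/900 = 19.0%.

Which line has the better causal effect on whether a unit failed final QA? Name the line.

In-process temperature band is downstream of the line. One should not condition on a consequence of treatment, so the overall rates are the right comparison.
Pooled: Line G 17.0% vs Line P 19.0%; Line G is lower overall.

Line G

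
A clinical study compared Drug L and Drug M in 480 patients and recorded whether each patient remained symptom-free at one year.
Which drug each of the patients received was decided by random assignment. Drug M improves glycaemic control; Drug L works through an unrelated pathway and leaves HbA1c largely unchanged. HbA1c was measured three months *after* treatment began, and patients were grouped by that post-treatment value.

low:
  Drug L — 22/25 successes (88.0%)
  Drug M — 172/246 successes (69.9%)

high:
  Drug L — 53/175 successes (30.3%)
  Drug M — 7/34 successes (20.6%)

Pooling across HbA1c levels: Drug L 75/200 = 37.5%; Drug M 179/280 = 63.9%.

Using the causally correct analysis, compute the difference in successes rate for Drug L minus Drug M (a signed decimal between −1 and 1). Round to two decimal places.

Stratifying would compare drugs among patients the drugs themselves sorted into HbA1c groups — a form of selection on an intermediate. The unconditioned pooled rates give the total causal effect.
The causal difference is the pooled difference: 0.375 − 0.639 = -0.264.

-0.26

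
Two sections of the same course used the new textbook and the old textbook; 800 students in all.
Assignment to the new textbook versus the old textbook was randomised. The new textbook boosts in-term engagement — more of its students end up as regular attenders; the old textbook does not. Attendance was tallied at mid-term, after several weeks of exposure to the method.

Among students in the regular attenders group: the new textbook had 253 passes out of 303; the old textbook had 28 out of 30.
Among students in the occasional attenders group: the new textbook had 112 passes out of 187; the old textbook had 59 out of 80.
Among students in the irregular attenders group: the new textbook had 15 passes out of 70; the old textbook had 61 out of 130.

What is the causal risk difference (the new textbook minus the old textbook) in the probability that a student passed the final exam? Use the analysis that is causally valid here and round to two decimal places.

+0.06

the old textbook is higher inside every mid-term attendance stratum but the new textbook is higher in aggregate. Whether to stratify depends on how mid-term attendance relates to the teaching method.
The distribution of mid-term attendance is itself part of what the teaching method does — it is an intermediate outcome. Holding it fixed would remove that part of the effect; the total effect is the pooled difference.
The causal difference is the pooled difference: 0.679 − 0.617 = +0.062.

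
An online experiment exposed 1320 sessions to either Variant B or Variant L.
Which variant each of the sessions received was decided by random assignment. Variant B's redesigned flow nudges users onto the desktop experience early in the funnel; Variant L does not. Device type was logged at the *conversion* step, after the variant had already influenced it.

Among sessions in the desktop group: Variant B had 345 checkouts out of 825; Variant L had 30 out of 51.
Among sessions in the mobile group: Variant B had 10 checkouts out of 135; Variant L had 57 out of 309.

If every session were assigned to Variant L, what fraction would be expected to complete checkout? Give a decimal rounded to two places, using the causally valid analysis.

0.24

Within every device type level Variant L has the higher rate, yet pooled Variant B does — Simpson's reversal.
Because the variant influences device type, device type is a post-treatment mediator, not a confounder. Stratifying on it would bias the estimate; the causal effect is the crude pooled difference.
So P(outcome | do(Variant L)) is just the pooled rate for Variant L: 87/360 = 0.242.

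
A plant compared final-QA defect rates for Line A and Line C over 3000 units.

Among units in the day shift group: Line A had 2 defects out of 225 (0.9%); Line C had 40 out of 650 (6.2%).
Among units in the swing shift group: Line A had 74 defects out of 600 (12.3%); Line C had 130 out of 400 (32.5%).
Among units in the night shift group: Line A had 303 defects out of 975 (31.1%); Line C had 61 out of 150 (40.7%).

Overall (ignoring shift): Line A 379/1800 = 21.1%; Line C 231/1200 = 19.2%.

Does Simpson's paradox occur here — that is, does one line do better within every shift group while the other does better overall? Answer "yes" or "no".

Within each shift level (day shift 0.9% vs 6.2%; swing shift 12.3% vs 32.5%; night shift 31.1% vs 40.7%), Line A has the lower rate every time. Pooled: 21.1% vs 19.2% — Line C has the lower rate overall. The two comparisons disagree.

yes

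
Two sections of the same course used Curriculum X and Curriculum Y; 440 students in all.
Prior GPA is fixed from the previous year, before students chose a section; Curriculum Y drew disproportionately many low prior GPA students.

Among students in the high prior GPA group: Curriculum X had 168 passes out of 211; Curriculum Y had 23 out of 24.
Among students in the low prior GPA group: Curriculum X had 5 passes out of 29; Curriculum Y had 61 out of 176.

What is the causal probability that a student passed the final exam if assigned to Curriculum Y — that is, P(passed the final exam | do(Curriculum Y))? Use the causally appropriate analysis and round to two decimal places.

0.67

Curriculum Y is higher inside every prior GPA band stratum but Curriculum X is higher in aggregate. Whether to stratify depends on how prior GPA band relates to the teaching method.
Prior GPA band satisfies the back-door criterion: it is not a descendant of the teaching method, and it blocks the spurious path from teaching method to outcome. Adjusting for it (i.e., using the within-prior GPA band rates) gives the causal effect.
Standardising Curriculum Y to the population prior GPA band mix: 0.534·23/24 + 0.466·61/176 = 0.673.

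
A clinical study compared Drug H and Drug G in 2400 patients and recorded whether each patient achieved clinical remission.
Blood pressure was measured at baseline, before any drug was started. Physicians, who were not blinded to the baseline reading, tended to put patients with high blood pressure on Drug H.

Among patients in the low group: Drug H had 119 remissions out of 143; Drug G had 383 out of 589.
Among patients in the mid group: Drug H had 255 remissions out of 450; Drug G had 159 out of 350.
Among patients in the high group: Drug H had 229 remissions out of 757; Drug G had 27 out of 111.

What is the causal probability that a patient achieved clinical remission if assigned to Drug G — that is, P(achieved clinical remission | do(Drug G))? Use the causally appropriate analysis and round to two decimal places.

0.44

Blood pressure differs across drugs for reasons unrelated to any effect of the drug itself, and it separately predicts the outcome — a classic confounder. We must compare within blood pressure levels.
Standardising Drug G to the population blood pressure mix: 0.305·383/589 + 0.333·159/350 + 0.362·27/111 = 0.438.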